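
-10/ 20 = -1/ 2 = -0.50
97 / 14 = 6.93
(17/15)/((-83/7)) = -0.10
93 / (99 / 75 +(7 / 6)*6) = 2325 / 208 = 11.18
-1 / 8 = -0.12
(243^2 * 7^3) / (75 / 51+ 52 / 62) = 10673756289 / 1217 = 8770547.48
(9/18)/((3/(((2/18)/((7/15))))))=5/126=0.04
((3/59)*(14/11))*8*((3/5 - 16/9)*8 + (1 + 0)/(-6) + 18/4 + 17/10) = -3416/1947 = -1.75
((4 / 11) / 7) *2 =8 / 77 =0.10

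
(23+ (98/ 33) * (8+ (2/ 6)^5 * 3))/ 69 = 11371/ 16767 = 0.68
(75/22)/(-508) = -75/11176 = -0.01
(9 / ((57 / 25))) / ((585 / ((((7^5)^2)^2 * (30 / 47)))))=3989613314880600050 / 11609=343665545256318.38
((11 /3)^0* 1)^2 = 1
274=274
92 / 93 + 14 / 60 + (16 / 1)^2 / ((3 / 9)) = 769.22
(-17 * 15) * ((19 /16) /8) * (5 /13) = -14.56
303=303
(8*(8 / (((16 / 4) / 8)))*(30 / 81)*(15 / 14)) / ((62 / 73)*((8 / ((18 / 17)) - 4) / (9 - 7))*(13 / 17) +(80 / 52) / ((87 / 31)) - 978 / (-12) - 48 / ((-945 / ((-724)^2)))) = 14971424000 / 7872185167929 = 0.00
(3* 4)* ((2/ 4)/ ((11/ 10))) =5.45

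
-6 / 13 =-0.46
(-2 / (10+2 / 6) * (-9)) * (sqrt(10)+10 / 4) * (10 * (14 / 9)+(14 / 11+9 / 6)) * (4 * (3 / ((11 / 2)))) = 653220 / 3751+261288 * sqrt(10) / 3751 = 394.42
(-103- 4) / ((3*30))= -107 / 90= -1.19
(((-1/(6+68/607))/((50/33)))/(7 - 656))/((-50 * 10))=-1821/5472250000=-0.00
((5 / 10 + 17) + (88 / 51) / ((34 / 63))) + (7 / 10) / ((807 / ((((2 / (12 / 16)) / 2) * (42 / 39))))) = 1882670783 / 90956970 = 20.70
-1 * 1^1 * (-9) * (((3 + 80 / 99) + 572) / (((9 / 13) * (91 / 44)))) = 228020 / 63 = 3619.37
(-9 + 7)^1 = -2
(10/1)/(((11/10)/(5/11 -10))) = -10500/121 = -86.78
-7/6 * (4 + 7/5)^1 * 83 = -5229/10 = -522.90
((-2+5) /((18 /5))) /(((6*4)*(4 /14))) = 35 /288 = 0.12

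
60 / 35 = 12 / 7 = 1.71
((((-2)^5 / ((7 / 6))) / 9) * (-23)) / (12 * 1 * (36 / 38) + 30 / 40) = 111872 / 19341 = 5.78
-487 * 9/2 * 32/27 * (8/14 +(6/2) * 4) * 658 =-64455424/3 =-21485141.33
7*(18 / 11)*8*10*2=20160 / 11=1832.73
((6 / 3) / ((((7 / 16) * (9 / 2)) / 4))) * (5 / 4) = 320 / 63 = 5.08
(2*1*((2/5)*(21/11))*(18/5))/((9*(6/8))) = 224/275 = 0.81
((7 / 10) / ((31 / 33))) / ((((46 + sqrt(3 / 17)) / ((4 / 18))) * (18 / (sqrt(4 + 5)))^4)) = 30107 / 10838179080 - 77 * sqrt(51) / 21676358160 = 0.00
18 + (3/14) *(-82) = 3/7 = 0.43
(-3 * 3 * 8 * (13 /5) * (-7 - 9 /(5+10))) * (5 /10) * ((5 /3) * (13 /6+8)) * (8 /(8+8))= 30134 /5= 6026.80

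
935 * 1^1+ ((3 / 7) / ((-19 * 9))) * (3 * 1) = 124354 / 133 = 934.99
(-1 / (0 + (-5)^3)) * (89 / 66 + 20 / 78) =459 / 35750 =0.01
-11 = -11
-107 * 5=-535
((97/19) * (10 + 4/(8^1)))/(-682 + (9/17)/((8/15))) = -19788/251389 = -0.08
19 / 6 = 3.17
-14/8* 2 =-7/2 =-3.50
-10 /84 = -5 /42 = -0.12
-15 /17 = -0.88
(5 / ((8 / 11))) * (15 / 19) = 825 / 152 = 5.43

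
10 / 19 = 0.53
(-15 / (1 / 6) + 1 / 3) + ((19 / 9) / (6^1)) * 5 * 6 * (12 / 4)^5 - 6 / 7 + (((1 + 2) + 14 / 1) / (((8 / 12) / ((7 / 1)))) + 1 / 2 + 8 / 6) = 55751 / 21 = 2654.81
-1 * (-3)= 3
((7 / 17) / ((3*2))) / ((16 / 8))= 7 / 204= 0.03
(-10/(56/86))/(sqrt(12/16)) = -17.73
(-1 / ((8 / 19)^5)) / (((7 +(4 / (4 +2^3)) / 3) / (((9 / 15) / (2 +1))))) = -22284891 / 10485760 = -2.13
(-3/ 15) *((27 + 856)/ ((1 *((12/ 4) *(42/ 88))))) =-38852/ 315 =-123.34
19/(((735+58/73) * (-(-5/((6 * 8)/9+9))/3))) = 0.22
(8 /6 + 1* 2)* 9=30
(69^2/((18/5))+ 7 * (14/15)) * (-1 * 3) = -3987.10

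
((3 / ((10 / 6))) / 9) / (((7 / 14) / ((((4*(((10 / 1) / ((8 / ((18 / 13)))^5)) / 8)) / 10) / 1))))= 59049 / 1901020160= 0.00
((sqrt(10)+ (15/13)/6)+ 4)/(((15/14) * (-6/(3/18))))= -763/7020- 7 * sqrt(10)/270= -0.19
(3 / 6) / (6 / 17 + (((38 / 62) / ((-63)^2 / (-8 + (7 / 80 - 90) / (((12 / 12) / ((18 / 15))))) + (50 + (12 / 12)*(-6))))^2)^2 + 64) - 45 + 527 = 1272143442205943661087563915973378 / 2639259203493040962560417378641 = 482.01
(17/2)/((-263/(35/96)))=-595/50496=-0.01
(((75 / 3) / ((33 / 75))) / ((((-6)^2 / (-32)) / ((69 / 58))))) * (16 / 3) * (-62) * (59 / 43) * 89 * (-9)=-299517040000 / 13717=-21835462.56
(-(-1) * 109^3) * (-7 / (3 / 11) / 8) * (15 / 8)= -498586165 / 64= -7790408.83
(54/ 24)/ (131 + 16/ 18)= 81/ 4748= 0.02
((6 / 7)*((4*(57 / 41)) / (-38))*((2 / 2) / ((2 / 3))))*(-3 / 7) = 162 / 2009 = 0.08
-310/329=-0.94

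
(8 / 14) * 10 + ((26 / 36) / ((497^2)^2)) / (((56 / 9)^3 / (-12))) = 30614106705599401 / 5357468673480448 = 5.71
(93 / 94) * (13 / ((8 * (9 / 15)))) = 2015 / 752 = 2.68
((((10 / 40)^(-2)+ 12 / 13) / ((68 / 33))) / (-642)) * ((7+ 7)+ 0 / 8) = -4235 / 23647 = -0.18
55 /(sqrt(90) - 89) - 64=-506079 /7831 - 165 * sqrt(10) /7831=-64.69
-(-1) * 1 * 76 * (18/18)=76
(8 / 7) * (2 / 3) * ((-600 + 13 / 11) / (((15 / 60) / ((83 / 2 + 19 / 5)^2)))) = -1029875568 / 275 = -3745002.07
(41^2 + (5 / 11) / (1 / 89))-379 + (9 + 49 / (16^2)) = 3806235 / 2816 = 1351.65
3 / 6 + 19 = 39 / 2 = 19.50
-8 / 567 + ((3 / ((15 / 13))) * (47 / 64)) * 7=2422499 / 181440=13.35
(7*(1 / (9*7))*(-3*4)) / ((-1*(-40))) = -1 / 30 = -0.03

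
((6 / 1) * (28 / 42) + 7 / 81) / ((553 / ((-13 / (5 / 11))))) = -47333 / 223965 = -0.21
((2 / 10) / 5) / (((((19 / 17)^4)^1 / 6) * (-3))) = -167042 / 3258025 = -0.05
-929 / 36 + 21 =-173 / 36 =-4.81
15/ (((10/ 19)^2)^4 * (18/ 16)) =16983563041/ 7500000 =2264.48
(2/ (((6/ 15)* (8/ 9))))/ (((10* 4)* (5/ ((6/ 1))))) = 27/ 160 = 0.17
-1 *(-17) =17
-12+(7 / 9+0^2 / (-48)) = -101 / 9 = -11.22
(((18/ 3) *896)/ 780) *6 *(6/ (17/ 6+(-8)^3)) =-96768/ 198575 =-0.49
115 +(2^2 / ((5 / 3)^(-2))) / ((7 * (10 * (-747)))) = 5412005 / 47061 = 115.00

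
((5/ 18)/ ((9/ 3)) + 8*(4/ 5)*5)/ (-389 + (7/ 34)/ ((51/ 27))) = -500837/ 6069033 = -0.08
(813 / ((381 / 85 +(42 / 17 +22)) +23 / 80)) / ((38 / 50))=27642000 / 755573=36.58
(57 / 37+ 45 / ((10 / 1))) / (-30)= -149 / 740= -0.20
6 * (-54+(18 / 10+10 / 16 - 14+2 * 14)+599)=67371 / 20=3368.55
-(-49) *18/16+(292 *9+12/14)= 150303/56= 2683.98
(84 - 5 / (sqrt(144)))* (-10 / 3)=-5015 / 18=-278.61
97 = 97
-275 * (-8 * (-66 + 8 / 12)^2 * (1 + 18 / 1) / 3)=1605788800 / 27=59473659.26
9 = 9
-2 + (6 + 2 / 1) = 6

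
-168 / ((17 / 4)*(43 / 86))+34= -766 / 17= -45.06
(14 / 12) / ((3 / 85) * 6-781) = -85 / 56886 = -0.00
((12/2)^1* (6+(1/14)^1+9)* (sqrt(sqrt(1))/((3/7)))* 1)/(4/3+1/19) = 12027/79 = 152.24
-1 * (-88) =88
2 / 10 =0.20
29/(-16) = -1.81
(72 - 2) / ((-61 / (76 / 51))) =-5320 / 3111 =-1.71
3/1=3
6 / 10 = 3 / 5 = 0.60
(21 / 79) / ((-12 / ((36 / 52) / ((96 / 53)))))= -1113 / 131456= -0.01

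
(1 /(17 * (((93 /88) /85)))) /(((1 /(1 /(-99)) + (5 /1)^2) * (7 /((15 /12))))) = -275 /24087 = -0.01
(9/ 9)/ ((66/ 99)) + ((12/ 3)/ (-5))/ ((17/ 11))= 167/ 170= 0.98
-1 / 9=-0.11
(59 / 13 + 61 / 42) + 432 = 437.99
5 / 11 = 0.45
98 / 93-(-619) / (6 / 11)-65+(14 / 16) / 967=1070.89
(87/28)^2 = 7569/784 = 9.65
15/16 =0.94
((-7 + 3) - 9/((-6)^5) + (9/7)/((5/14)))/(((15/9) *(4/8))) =-1723/3600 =-0.48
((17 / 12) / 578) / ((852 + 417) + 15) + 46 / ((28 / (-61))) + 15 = -312489641 / 3667104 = -85.21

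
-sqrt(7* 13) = -sqrt(91) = -9.54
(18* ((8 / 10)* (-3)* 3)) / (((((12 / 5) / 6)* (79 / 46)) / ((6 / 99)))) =-9936 / 869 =-11.43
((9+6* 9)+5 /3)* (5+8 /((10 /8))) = 3686 /5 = 737.20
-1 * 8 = -8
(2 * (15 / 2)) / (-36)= -5 / 12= -0.42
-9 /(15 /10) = -6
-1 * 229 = -229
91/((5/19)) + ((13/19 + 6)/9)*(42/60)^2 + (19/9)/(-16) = 2629843/7600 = 346.03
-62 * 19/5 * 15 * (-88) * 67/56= 2604558/7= 372079.71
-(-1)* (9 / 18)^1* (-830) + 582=167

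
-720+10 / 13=-719.23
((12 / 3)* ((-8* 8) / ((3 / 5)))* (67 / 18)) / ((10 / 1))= -4288 / 27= -158.81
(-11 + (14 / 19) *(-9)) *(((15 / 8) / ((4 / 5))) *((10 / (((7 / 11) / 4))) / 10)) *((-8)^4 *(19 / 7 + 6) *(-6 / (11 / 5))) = 23541120000 / 931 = 25285843.18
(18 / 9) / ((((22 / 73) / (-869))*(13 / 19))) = -109573 / 13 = -8428.69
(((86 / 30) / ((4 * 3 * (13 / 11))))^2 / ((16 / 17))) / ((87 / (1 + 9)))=3803393 / 762203520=0.00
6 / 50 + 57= 1428 / 25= 57.12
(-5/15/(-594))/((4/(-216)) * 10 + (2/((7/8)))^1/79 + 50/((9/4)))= 553/21744822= 0.00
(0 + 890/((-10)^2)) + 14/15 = 59/6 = 9.83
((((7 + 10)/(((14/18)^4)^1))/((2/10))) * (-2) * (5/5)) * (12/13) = -13384440/31213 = -428.81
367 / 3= 122.33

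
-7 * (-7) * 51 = 2499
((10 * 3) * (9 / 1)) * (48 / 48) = 270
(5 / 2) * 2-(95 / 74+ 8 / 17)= 3.25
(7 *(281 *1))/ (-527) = -1967/ 527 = -3.73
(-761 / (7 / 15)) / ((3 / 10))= -38050 / 7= -5435.71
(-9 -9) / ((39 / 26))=-12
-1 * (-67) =67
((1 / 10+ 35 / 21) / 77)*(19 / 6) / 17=1007 / 235620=0.00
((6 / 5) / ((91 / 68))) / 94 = 204 / 21385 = 0.01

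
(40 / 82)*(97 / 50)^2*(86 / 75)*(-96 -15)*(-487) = 14580506306 / 128125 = 113799.07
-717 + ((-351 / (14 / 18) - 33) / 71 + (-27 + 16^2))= -245926 / 497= -494.82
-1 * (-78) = 78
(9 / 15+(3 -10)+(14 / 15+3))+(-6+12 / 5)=-91 / 15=-6.07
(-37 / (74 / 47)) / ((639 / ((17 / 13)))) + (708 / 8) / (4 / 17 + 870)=1013489 / 18906732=0.05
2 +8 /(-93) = 178 /93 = 1.91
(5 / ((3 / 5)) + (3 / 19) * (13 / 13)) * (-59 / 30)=-16.70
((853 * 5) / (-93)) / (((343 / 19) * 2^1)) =-81035 / 63798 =-1.27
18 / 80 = 9 / 40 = 0.22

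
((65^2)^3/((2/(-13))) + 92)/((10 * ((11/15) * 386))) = -2941336733823/16984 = -173182803.45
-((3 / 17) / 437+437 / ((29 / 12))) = -180.83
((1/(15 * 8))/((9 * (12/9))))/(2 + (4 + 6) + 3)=1/21600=0.00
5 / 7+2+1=26 / 7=3.71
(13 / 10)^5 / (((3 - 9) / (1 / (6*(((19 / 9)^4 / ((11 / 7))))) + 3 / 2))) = -170844161969 / 182449400000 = -0.94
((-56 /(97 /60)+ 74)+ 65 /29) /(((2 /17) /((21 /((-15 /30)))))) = -41778639 /2813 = -14851.99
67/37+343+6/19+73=293943/703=418.13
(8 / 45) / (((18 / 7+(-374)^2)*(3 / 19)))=532 / 66092625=0.00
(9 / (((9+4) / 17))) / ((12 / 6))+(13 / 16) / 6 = 7513 / 1248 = 6.02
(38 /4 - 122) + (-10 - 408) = -1061 /2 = -530.50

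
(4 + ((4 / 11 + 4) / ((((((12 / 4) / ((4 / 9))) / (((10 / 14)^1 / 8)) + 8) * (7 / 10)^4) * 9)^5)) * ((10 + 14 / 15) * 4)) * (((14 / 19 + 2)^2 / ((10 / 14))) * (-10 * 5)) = -2235445786372951829684280888361446693760 / 1065875856773729515157472264236161053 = -2097.29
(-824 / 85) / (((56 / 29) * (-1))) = 2987 / 595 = 5.02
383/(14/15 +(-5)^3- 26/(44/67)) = -126390/54007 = -2.34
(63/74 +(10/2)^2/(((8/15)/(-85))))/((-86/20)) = 5895615/6364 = 926.40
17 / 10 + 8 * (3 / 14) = 3.41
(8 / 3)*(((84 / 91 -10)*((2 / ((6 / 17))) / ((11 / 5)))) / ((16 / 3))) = -5015 / 429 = -11.69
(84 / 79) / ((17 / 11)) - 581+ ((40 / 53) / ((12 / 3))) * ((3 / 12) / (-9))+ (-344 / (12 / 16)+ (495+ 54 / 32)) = -5558416583 / 10249776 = -542.30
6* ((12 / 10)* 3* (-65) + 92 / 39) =-18068 / 13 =-1389.85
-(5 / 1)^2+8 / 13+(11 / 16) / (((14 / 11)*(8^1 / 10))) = -276167 / 11648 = -23.71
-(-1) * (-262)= -262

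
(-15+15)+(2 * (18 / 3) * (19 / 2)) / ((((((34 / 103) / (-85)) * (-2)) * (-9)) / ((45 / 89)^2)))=-6604875 / 15842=-416.92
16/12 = 4/3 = 1.33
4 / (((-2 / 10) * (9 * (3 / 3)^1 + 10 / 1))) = -20 / 19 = -1.05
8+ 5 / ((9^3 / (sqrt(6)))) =5 * sqrt(6) / 729+ 8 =8.02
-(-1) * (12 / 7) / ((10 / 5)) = 6 / 7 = 0.86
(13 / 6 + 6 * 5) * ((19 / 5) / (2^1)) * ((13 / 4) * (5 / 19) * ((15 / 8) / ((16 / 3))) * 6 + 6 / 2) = 1503277 / 5120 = 293.61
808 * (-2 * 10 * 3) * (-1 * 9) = 436320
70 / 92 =35 / 46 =0.76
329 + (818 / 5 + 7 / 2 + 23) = 5191 / 10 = 519.10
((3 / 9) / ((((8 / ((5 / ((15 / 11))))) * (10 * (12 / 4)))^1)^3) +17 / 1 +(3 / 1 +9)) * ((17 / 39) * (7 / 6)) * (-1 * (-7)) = 27049656916723 / 262020096000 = 103.24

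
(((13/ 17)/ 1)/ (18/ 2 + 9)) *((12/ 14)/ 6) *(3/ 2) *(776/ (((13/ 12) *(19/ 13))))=4.46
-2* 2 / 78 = -2 / 39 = -0.05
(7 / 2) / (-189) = -1 / 54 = -0.02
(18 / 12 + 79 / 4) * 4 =85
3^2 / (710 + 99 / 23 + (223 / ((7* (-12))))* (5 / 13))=226044 / 17914823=0.01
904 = 904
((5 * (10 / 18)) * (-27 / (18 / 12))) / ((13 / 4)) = -200 / 13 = -15.38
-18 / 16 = -9 / 8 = -1.12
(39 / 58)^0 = 1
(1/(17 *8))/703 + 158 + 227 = 36809081/95608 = 385.00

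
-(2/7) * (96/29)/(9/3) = -64/203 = -0.32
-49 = -49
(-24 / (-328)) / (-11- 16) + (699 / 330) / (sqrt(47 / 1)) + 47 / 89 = 233 * sqrt(47) / 5170 + 17254 / 32841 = 0.83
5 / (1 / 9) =45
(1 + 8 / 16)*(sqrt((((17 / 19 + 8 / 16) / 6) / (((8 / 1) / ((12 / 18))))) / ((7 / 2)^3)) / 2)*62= 31*sqrt(14098) / 3724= 0.99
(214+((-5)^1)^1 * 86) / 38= -108 / 19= -5.68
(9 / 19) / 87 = 0.01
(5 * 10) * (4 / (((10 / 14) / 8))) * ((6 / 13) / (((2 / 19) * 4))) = 31920 / 13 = 2455.38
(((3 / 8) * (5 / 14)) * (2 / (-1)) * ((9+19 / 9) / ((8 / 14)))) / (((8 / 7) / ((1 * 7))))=-6125 / 192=-31.90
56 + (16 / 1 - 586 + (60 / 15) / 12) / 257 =41467 / 771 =53.78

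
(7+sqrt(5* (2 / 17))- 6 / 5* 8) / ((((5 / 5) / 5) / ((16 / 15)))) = -208 / 15+16* sqrt(170) / 51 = -9.78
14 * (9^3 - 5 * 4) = 9926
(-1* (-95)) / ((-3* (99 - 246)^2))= -95 / 64827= -0.00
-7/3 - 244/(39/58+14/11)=-475703/3723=-127.77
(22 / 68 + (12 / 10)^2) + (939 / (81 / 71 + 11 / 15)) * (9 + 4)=5526689377 / 848300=6515.02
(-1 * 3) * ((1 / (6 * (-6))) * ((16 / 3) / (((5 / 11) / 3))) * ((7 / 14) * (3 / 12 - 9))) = -77 / 6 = -12.83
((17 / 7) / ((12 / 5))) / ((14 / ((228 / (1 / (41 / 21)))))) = 66215 / 2058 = 32.17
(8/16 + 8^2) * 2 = 129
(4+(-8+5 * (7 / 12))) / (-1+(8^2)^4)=-0.00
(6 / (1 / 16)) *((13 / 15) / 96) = 13 / 15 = 0.87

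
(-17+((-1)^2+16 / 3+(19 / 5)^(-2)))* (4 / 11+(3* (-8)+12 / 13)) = 37277296 / 154869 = 240.70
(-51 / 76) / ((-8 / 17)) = 867 / 608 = 1.43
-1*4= -4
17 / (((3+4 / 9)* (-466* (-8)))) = 153 / 115568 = 0.00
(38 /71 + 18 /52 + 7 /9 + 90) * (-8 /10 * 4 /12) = -609130 /24921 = -24.44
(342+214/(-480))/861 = 81973/206640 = 0.40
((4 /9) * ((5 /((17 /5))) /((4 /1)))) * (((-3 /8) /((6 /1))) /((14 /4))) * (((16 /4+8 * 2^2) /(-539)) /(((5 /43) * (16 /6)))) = 645 /1026256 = 0.00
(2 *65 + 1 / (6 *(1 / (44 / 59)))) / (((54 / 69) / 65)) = 17216420 / 1593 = 10807.55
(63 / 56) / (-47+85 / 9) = -81 / 2704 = -0.03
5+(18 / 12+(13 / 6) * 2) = 65 / 6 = 10.83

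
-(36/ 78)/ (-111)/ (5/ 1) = 2/ 2405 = 0.00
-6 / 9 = -2 / 3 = -0.67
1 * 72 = 72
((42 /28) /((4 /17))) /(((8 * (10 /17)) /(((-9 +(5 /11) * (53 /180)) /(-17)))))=59687 /84480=0.71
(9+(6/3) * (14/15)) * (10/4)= 163/6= 27.17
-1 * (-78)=78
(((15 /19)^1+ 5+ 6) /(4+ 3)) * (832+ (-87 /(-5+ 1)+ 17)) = 1466.53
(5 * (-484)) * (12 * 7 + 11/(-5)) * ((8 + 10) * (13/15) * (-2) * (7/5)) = 216167952/25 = 8646718.08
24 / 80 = 3 / 10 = 0.30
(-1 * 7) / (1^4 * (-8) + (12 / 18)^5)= 0.89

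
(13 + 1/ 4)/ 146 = 53/ 584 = 0.09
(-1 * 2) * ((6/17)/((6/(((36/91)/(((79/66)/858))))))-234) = 4086036/9401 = 434.64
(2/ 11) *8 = 16/ 11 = 1.45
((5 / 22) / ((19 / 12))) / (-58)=-15 / 6061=-0.00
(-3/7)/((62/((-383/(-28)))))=-1149/12152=-0.09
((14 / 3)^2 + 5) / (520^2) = 241 / 2433600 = 0.00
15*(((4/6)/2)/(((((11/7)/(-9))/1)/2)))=-57.27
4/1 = 4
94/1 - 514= -420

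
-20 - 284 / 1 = -304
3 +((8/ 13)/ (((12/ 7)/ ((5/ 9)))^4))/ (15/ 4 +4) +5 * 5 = 28.00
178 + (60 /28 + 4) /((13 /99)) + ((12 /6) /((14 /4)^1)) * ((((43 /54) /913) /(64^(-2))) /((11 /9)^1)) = 620868023 /2741739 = 226.45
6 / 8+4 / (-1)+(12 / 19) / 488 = -15061 / 4636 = -3.25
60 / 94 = 30 / 47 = 0.64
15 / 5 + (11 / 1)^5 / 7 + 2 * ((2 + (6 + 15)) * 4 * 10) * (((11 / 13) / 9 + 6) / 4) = 21141284 / 819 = 25813.53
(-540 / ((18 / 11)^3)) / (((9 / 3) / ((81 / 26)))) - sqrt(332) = -6655 / 52 - 2 *sqrt(83) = -146.20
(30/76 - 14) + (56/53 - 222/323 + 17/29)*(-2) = -15406137/992902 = -15.52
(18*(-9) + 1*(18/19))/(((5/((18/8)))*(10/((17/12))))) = -10.27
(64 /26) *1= 32 /13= 2.46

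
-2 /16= -1 /8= -0.12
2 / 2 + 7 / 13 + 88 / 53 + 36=27008 / 689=39.20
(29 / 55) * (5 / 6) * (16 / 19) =232 / 627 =0.37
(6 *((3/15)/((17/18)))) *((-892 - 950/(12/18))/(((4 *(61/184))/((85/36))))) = -319746/61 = -5241.74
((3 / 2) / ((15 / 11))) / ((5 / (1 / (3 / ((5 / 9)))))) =11 / 270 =0.04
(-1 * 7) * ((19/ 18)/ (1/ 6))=-133/ 3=-44.33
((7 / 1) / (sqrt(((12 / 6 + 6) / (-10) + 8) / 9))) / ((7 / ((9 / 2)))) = 9 * sqrt(5) / 4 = 5.03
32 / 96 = 1 / 3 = 0.33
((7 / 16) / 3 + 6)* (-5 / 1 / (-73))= 1475 / 3504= 0.42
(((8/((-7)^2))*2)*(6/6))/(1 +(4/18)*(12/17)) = 816/2891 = 0.28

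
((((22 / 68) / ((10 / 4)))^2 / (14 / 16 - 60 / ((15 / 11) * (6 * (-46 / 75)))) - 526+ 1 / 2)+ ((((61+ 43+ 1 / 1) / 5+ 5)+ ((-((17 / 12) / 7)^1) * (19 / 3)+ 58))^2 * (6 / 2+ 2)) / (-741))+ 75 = -132891793336033943 / 267566583538800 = -496.67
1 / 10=0.10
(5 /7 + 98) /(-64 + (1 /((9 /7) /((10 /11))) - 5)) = -68409 /47327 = -1.45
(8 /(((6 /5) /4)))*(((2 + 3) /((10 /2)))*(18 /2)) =240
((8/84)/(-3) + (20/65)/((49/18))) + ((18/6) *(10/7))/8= 14149/22932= 0.62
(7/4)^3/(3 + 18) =49/192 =0.26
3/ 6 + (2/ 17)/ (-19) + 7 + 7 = 9363/ 646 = 14.49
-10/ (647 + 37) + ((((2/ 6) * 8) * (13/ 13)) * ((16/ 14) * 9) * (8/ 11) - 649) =-16565839/ 26334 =-629.07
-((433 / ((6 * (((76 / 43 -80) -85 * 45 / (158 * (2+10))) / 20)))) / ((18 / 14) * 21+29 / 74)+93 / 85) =-493198267109 / 1127260540605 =-0.44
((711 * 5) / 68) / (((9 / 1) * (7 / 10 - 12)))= -1975 / 3842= -0.51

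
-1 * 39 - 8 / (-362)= -7055 / 181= -38.98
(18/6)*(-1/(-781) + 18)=42177/781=54.00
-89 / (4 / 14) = -311.50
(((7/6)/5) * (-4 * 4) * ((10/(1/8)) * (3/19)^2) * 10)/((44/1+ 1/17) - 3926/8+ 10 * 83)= -365568/1881893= -0.19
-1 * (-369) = 369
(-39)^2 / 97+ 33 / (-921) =465880 / 29779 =15.64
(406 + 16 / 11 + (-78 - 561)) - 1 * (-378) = 146.45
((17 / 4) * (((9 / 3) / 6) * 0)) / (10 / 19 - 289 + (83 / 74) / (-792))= 0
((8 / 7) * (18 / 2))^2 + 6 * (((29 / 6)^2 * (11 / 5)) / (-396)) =5557511 / 52920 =105.02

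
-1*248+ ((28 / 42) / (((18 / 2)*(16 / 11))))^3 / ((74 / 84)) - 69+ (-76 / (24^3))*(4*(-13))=-19682440531 / 62145792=-316.71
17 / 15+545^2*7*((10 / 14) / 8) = 22277011 / 120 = 185641.76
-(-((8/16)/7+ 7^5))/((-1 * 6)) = -78433/28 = -2801.18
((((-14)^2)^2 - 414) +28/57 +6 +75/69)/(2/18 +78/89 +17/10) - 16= 14127.02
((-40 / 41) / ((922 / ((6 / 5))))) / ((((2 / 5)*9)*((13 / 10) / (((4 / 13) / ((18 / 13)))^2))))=-800 / 59708259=-0.00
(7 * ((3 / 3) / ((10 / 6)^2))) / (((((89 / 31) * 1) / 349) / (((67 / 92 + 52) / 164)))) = 3306427047 / 33570800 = 98.49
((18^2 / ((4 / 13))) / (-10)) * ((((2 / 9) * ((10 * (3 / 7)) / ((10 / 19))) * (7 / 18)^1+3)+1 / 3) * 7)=-29757 / 10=-2975.70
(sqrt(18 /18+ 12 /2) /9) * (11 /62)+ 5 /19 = 11 * sqrt(7) /558+ 5 /19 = 0.32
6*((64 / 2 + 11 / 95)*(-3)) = -54918 / 95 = -578.08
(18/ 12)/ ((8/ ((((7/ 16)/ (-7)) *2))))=-3/ 128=-0.02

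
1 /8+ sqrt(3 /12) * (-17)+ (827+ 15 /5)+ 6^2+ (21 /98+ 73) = 52127 /56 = 930.84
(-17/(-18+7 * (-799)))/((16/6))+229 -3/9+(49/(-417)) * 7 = 4264875035/18718296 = 227.85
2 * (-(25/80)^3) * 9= -1125/2048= -0.55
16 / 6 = 8 / 3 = 2.67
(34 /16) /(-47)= -17 /376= -0.05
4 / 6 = 2 / 3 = 0.67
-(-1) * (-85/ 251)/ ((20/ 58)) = -493/ 502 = -0.98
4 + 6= 10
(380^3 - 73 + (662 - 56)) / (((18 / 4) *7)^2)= 55301.12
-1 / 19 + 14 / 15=251 / 285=0.88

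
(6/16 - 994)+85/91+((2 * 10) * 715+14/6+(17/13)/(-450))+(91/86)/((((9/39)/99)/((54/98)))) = 13643841301/1006200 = 13559.77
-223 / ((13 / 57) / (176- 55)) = -118310.08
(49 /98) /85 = 0.01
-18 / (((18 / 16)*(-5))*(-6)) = -8 / 15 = -0.53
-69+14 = -55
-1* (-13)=13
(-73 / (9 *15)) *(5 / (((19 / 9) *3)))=-73 / 171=-0.43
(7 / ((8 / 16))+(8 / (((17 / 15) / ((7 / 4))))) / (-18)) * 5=3395 / 51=66.57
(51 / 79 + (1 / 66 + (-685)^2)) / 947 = 2446542595 / 4937658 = 495.49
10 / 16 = 5 / 8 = 0.62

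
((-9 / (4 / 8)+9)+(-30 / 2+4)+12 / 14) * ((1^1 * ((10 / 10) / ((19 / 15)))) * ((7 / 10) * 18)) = -3618 / 19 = -190.42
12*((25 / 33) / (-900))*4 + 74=7322 / 99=73.96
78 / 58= 39 / 29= 1.34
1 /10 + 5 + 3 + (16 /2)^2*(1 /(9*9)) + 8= 13681 /810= 16.89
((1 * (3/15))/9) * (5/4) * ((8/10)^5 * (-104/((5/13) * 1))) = -346112/140625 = -2.46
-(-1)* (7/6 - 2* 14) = -161/6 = -26.83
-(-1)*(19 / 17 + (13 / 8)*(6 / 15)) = 601 / 340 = 1.77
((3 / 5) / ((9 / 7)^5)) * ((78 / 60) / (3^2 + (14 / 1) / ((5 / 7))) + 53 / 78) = 5226977 / 42220035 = 0.12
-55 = -55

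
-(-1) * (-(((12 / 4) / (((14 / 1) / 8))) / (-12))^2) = -1 / 49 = -0.02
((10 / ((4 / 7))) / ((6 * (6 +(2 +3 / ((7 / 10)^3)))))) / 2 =12005 / 137856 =0.09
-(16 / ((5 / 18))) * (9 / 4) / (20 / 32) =-5184 / 25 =-207.36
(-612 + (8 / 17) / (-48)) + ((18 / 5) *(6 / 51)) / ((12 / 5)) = -3671 / 6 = -611.83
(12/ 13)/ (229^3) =12/ 156116857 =0.00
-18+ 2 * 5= -8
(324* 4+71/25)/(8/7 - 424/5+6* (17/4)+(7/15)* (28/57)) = -77735574/3466985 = -22.42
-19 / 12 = -1.58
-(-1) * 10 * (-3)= -30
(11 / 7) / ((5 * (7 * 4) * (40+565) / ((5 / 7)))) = 1 / 75460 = 0.00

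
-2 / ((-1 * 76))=1 / 38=0.03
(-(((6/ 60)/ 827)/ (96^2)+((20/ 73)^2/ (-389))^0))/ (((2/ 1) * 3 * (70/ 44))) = -838379531/ 8002713600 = -0.10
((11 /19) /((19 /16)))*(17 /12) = 748 /1083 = 0.69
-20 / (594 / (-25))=250 / 297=0.84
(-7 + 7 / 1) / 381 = 0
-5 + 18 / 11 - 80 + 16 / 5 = -4409 / 55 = -80.16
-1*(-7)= 7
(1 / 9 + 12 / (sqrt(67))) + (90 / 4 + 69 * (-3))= -3319 / 18 + 12 * sqrt(67) / 67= -182.92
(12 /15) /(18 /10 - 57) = -1 /69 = -0.01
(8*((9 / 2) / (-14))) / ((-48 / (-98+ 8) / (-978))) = 66015 / 14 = 4715.36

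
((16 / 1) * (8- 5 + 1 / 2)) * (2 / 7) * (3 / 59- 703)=-663584 / 59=-11247.19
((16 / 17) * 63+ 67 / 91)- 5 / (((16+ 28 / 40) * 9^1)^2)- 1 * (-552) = 2138853796799 / 3494686923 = 612.03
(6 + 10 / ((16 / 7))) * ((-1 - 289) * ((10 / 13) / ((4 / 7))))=-421225 / 104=-4050.24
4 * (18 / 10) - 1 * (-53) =301 / 5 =60.20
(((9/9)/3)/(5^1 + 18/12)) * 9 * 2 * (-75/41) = -900/533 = -1.69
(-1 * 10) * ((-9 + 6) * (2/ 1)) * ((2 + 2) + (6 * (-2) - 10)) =-1080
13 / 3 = 4.33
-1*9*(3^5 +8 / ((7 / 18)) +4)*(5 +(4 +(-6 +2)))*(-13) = 1095705 / 7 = 156529.29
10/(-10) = -1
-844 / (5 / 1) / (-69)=844 / 345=2.45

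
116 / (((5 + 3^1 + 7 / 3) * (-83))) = -348 / 2573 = -0.14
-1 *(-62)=62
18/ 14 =9/ 7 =1.29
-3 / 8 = -0.38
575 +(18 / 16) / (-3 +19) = 73609 / 128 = 575.07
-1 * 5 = -5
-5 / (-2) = 5 / 2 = 2.50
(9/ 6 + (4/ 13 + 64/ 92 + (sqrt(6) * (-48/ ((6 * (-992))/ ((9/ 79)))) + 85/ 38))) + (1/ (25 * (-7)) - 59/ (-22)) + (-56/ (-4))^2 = 9 * sqrt(6)/ 9796 + 4449090593/ 21871850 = 203.42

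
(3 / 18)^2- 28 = -1007 / 36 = -27.97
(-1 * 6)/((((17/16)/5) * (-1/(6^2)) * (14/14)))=17280/17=1016.47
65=65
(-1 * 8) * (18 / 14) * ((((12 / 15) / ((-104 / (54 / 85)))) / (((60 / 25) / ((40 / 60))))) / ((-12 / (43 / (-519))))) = 129 / 1338155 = 0.00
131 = 131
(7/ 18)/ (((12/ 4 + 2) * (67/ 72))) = 28/ 335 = 0.08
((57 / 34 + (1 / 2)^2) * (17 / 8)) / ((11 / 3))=393 / 352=1.12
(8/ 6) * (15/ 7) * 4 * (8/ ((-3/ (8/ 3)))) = -5120/ 63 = -81.27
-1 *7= -7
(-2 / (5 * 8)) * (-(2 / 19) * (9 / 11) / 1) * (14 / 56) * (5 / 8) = 9 / 13376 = 0.00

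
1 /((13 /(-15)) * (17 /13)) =-15 /17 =-0.88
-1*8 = -8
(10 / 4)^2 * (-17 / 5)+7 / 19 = -1587 / 76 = -20.88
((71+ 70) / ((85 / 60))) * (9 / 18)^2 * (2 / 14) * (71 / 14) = 30033 / 1666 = 18.03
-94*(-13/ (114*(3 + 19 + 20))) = 611/ 2394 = 0.26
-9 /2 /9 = -1 /2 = -0.50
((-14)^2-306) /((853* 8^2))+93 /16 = 158603 /27296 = 5.81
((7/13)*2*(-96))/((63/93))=-1984/13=-152.62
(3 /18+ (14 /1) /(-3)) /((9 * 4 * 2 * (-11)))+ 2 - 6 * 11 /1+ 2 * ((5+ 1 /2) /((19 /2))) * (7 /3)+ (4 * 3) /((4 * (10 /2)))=-3044339 /50160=-60.69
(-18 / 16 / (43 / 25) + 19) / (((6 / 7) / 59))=2606443 / 2064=1262.81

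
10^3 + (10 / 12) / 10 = 12001 / 12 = 1000.08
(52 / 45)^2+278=565654 / 2025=279.34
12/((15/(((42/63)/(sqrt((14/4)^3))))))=16*sqrt(14)/735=0.08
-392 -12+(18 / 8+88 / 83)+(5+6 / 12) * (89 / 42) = -678088 / 1743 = -389.03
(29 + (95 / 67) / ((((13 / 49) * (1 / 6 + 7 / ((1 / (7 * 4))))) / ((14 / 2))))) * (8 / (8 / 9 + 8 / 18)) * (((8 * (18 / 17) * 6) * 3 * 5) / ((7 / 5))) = 11634977246400 / 121994873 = 95372.67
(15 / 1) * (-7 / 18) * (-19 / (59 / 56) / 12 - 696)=2160515 / 531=4068.77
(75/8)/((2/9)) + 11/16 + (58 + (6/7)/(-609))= 1146731/11368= 100.87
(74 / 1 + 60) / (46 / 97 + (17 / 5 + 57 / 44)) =2859560 / 110321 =25.92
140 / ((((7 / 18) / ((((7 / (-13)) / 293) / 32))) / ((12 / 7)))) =-135 / 3809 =-0.04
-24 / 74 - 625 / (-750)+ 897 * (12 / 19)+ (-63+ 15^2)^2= 113088947 / 4218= 26811.04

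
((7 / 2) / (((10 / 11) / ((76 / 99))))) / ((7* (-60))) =-19 / 2700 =-0.01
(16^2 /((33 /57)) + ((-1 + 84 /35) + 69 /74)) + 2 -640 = -787487 /4070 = -193.49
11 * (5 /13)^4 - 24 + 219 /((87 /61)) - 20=90937672 /828269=109.79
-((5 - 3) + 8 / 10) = -14 / 5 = -2.80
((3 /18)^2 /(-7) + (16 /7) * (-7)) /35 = -4033 /8820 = -0.46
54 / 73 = 0.74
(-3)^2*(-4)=-36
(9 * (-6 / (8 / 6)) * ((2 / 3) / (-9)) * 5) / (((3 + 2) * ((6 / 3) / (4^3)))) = 96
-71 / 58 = -1.22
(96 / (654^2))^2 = 64 / 1270423449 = 0.00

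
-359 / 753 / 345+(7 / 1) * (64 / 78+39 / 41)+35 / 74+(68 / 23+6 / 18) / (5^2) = 13.01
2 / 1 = 2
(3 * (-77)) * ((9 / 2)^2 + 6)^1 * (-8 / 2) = 24255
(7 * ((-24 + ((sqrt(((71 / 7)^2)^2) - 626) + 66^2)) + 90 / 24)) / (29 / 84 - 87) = -307.99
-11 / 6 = -1.83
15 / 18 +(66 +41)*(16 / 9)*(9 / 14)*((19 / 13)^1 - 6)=-302569 / 546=-554.16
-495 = -495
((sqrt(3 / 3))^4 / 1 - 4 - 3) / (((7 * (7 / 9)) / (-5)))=270 / 49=5.51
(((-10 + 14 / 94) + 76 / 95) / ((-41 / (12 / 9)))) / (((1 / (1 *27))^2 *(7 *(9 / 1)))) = 3.41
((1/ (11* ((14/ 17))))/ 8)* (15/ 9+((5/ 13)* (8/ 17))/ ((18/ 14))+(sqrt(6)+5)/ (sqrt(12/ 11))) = 3595/ 144144+17* sqrt(33)* (sqrt(6)+5)/ 7392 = 0.12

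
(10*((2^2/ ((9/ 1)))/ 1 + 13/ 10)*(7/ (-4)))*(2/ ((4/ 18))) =-1099/ 4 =-274.75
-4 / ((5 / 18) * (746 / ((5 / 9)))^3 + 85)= -100 / 16814020033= -0.00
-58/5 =-11.60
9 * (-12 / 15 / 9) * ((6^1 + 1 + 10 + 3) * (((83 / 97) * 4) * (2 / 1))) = -10624 / 97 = -109.53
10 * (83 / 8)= 415 / 4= 103.75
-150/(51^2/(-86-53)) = 6950/867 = 8.02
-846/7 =-120.86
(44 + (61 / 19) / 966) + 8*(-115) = -16078043 / 18354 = -876.00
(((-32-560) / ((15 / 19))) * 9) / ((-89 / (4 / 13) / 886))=119588736 / 5785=20672.21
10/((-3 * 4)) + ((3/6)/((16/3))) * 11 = 19/96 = 0.20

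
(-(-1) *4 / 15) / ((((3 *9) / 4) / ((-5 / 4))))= -0.05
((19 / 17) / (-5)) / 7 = -19 / 595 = -0.03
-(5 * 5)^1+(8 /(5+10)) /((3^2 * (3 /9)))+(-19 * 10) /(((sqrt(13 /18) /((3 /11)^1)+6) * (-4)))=-2679653 /191655 - 9405 * sqrt(26) /8518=-19.61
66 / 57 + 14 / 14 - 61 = -1118 / 19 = -58.84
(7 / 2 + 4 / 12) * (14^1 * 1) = 161 / 3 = 53.67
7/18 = 0.39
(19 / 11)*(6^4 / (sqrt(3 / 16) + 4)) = 1575936 / 2783 -98496*sqrt(3) / 2783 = 504.97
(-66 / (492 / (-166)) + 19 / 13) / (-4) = -3162 / 533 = -5.93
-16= -16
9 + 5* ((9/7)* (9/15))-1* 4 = 62/7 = 8.86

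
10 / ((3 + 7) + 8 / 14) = 35 / 37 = 0.95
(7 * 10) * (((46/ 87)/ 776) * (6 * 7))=5635/ 2813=2.00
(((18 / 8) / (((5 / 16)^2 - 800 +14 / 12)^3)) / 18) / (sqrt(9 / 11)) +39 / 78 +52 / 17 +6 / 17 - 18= -479 / 34 - 18874368 * sqrt(11) / 230830350233352589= -14.09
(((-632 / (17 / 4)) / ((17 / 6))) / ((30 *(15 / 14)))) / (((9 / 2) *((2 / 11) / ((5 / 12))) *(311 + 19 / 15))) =-24332 / 9137313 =-0.00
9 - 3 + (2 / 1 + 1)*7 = 27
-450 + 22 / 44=-449.50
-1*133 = -133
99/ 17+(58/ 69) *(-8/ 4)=4859/ 1173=4.14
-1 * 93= -93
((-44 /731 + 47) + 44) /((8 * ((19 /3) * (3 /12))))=199431 /27778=7.18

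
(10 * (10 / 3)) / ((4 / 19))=475 / 3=158.33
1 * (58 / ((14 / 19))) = 78.71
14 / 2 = 7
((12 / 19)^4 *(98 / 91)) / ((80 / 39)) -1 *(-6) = 3964062 / 651605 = 6.08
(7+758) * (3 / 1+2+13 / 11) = 52020 / 11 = 4729.09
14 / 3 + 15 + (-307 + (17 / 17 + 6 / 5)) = -4277 / 15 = -285.13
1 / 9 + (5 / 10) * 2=10 / 9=1.11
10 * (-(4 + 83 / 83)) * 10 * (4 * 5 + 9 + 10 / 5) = -15500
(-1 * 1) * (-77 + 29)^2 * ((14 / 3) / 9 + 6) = -45056 / 3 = -15018.67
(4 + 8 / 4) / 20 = 3 / 10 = 0.30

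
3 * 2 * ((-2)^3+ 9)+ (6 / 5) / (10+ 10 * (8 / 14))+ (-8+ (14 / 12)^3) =-19939 / 59400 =-0.34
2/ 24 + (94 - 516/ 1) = -5063/ 12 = -421.92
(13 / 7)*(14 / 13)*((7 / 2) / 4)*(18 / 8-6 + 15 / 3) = 35 / 16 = 2.19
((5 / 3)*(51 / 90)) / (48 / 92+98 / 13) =5083 / 43380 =0.12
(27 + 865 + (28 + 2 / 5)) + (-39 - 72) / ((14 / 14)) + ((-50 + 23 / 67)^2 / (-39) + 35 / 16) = 3493773499 / 4668560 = 748.36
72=72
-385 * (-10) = 3850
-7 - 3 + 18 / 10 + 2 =-6.20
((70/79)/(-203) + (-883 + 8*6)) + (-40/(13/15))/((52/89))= -353881005/387179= -914.00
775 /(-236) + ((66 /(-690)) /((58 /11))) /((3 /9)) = -2627459 /787060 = -3.34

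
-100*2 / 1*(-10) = 2000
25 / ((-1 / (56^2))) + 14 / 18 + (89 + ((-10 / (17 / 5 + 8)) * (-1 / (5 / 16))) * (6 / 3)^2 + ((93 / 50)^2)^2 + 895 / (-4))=-83908391123129 / 1068750000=-78510.78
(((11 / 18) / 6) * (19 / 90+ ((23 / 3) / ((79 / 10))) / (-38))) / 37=275759 / 539819640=0.00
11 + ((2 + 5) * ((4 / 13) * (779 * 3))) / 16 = 16931 / 52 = 325.60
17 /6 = 2.83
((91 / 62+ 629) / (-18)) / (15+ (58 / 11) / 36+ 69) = -429979 / 1032982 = -0.42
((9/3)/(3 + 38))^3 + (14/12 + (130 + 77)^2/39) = 5912665775/5375838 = 1099.86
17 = 17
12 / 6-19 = -17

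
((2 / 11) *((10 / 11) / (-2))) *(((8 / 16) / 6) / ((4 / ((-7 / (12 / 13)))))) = 455 / 34848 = 0.01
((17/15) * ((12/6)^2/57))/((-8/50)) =-85/171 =-0.50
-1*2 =-2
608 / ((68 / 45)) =6840 / 17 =402.35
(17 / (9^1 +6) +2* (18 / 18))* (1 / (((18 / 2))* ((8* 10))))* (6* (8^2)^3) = 6844.87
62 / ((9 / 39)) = 806 / 3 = 268.67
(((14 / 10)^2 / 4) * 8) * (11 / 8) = 539 / 100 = 5.39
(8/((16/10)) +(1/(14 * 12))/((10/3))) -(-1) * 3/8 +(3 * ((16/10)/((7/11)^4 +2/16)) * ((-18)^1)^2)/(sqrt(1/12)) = 3011/560 +202397184 * sqrt(3)/18805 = 18647.34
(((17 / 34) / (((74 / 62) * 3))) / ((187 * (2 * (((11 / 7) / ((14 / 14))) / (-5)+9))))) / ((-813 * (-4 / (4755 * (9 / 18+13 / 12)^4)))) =11795593775 / 29860620337152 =0.00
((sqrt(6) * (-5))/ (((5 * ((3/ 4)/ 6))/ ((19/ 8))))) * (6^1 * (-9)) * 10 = 10260 * sqrt(6) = 25131.76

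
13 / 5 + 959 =4808 / 5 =961.60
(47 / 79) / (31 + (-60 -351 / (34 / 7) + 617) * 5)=1598 / 6593261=0.00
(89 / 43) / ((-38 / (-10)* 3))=445 / 2451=0.18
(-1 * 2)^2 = 4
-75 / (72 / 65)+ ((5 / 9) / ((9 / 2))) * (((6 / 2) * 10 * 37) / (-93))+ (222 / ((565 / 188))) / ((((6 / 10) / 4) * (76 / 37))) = 7356437897 / 43128936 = 170.57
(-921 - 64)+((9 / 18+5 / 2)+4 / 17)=-16690 / 17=-981.76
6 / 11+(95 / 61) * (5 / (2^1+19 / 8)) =10922 / 4697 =2.33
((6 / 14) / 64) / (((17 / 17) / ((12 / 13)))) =9 / 1456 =0.01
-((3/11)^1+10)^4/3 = -163047361/43923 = -3712.12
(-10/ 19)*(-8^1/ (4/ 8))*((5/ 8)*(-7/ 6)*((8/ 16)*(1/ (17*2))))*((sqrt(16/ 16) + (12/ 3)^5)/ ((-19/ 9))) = 538125/ 12274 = 43.84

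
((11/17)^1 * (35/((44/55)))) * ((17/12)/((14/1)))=275/96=2.86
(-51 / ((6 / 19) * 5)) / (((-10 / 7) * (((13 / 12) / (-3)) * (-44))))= 20349 / 14300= 1.42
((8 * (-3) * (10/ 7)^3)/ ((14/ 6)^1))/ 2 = -36000/ 2401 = -14.99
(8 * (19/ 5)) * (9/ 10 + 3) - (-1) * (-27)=2289/ 25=91.56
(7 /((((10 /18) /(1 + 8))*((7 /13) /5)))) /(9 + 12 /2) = 351 /5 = 70.20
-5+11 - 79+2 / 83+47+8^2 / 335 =-716948 / 27805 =-25.78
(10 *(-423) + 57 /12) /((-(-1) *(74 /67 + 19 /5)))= -861.51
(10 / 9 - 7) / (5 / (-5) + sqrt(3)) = -53 *sqrt(3) / 18 - 53 / 18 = -8.04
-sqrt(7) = -2.65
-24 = -24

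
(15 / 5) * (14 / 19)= 42 / 19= 2.21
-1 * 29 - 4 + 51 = 18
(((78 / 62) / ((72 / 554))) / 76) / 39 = 277 / 84816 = 0.00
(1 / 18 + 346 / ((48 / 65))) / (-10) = -33739 / 720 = -46.86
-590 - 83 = -673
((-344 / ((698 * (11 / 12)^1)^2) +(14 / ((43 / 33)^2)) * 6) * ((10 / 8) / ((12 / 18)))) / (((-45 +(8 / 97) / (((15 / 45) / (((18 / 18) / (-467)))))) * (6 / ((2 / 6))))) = -8481880160826475 / 74065867483375988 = -0.11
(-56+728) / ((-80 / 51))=-428.40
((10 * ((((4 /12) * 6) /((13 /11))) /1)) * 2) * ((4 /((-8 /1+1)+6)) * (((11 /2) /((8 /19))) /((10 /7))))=-16093 /13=-1237.92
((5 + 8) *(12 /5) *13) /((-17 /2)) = -4056 /85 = -47.72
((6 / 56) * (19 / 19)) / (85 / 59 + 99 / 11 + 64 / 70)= 0.01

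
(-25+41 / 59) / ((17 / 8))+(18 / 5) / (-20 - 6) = -754707 / 65195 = -11.58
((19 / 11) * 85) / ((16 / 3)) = 4845 / 176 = 27.53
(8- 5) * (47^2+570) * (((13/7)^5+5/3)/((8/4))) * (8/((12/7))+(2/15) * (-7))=1902287432/5145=369735.17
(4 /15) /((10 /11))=0.29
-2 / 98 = -1 / 49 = -0.02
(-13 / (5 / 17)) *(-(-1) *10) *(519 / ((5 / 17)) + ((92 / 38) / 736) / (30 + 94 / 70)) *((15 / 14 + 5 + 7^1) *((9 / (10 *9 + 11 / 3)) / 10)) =-3212947608280839 / 32798544800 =-97960.07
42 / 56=3 / 4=0.75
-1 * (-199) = 199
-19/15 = -1.27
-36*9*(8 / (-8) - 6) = 2268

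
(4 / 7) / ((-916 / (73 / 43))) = -73 / 68929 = -0.00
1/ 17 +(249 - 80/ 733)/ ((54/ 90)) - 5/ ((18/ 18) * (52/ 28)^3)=34009916923/ 82130451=414.10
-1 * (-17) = 17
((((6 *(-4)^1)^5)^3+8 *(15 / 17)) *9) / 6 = -12873860715379175718732 / 17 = -757285924434069159925.41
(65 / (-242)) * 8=-260 / 121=-2.15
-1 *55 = -55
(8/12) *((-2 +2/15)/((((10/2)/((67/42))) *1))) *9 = -268/75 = -3.57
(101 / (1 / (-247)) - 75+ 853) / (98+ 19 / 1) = -206.57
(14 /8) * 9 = 63 /4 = 15.75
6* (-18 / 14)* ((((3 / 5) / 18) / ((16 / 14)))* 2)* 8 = -18 / 5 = -3.60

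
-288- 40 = -328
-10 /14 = -5 /7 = -0.71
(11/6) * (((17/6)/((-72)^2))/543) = 187/101336832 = 0.00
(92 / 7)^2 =8464 / 49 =172.73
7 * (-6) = -42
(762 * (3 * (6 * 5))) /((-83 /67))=-4594860 /83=-55359.76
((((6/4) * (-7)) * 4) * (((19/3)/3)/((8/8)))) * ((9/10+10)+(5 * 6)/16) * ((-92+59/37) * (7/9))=106090243/1332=79647.33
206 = 206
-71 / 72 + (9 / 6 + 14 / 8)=163 / 72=2.26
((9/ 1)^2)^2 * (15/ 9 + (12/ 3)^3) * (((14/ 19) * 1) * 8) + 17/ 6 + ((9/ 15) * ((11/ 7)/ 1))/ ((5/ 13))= 50666771831/ 19950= 2539687.81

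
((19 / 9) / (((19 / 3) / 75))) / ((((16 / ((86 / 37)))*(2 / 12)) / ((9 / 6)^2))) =29025 / 592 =49.03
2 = 2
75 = 75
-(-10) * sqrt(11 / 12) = 5 * sqrt(33) / 3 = 9.57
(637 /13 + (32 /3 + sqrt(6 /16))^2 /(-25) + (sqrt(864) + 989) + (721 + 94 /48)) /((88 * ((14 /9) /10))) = 663 * sqrt(6) /770 + 1580753 /12320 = 130.42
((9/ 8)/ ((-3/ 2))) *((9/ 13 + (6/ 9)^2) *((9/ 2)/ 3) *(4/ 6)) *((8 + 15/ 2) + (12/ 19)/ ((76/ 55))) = -80647/ 5928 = -13.60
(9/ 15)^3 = 27/ 125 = 0.22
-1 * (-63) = 63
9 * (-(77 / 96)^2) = -5929 / 1024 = -5.79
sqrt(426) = 20.64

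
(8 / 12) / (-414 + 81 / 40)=-80 / 49437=-0.00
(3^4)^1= 81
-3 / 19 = -0.16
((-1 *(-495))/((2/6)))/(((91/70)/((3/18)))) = 2475/13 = 190.38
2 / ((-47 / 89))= -178 / 47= -3.79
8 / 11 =0.73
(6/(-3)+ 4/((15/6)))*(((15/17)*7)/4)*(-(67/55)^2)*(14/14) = 94269/102850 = 0.92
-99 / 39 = -33 / 13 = -2.54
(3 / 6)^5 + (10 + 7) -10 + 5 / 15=707 / 96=7.36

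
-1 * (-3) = 3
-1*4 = -4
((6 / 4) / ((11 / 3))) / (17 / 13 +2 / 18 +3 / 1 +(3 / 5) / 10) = 26325 / 288211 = 0.09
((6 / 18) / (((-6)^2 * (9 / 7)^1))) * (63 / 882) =0.00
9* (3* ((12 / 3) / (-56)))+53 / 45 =-473 / 630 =-0.75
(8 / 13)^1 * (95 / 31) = 760 / 403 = 1.89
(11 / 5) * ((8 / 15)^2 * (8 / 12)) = 1408 / 3375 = 0.42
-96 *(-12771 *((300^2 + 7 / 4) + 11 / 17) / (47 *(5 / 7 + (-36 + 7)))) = -66318086268 / 799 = -83001359.53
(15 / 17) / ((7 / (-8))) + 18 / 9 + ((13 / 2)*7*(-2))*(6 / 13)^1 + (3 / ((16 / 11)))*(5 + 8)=-27029 / 1904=-14.20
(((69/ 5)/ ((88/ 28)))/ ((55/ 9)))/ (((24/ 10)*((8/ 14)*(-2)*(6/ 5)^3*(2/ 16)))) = -28175/ 23232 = -1.21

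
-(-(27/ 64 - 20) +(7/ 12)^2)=-19.92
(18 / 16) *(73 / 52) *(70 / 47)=22995 / 9776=2.35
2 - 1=1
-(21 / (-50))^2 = -441 / 2500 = -0.18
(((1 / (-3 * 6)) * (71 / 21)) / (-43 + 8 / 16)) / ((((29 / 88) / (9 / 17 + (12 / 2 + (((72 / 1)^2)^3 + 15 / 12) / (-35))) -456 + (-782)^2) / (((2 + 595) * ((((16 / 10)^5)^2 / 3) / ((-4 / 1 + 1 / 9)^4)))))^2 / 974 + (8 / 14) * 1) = 218651596350232491957932704308554330366580854173273332218068992 / 2072523946195776960985133495735846795833354592544983338205375184423235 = 0.00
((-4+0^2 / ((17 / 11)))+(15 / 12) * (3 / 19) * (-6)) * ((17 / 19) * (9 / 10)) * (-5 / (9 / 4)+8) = -43537 / 1805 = -24.12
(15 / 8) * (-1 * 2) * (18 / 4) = -135 / 8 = -16.88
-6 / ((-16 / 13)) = 39 / 8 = 4.88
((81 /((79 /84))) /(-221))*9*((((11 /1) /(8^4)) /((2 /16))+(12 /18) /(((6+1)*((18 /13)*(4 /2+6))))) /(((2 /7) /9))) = -14854833 /4469504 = -3.32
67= 67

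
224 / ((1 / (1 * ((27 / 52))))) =1512 / 13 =116.31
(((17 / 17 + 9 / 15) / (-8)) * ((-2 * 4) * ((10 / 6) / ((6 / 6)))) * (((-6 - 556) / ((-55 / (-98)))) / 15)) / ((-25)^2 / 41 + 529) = -9032464 / 27613575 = -0.33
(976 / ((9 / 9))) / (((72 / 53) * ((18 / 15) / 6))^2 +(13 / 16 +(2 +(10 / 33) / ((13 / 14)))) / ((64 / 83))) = 30109172121600 / 127856113339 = 235.49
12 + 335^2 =112237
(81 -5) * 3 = 228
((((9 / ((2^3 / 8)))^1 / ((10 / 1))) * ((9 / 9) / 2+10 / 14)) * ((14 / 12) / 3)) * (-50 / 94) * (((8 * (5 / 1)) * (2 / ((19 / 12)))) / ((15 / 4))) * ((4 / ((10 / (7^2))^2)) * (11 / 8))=-1795948 / 4465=-402.23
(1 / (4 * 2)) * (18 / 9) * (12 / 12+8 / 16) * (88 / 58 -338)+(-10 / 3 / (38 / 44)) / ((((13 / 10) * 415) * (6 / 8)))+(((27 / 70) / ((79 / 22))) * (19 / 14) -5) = -54286082510969 / 414255916620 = -131.04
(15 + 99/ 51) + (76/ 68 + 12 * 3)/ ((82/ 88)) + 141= 137849/ 697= 197.77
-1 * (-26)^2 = -676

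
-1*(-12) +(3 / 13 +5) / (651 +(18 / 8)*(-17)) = 382628 / 31863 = 12.01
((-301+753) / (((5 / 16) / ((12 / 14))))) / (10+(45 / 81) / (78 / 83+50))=123.84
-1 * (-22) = 22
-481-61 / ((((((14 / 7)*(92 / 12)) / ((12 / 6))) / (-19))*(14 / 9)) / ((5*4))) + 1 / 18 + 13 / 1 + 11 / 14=1476.51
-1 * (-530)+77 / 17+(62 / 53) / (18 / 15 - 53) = 124731979 / 233359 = 534.51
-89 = -89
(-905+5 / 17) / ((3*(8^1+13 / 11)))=-169180 / 5151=-32.84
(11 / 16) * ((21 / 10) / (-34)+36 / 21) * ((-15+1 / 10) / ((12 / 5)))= -2148729 / 304640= -7.05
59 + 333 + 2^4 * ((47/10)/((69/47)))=152912/345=443.22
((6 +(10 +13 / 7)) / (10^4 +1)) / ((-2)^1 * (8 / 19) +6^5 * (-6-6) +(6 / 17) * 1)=-40375 / 2110006359538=-0.00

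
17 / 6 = 2.83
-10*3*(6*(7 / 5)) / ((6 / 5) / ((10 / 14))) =-150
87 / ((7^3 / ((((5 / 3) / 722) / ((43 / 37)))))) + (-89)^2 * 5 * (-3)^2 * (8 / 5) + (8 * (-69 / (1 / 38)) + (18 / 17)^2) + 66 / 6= 1690617109416731 / 3077496842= 549348.12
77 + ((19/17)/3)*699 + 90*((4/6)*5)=10836/17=637.41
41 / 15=2.73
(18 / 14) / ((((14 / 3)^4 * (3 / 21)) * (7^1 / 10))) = 3645 / 134456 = 0.03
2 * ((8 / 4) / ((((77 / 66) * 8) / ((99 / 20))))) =297 / 140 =2.12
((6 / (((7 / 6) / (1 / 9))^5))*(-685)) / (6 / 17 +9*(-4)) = 372640 / 412494201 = 0.00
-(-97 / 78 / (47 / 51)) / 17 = 97 / 1222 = 0.08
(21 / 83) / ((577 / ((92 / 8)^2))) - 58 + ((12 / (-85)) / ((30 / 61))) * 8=-4904297739 / 81414700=-60.24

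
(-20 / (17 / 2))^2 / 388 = 400 / 28033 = 0.01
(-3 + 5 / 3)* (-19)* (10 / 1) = 760 / 3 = 253.33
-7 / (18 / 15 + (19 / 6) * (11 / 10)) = -420 / 281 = -1.49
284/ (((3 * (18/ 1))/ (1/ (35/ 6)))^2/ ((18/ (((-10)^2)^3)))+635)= 284/ 5512500635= 0.00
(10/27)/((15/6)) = 0.15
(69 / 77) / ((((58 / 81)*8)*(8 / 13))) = 72657 / 285824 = 0.25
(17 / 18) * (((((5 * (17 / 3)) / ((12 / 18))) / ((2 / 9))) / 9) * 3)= 60.21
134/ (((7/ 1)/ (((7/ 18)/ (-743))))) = -67/ 6687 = -0.01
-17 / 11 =-1.55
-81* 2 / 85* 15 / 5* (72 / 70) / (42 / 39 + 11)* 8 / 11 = -1819584 / 5137825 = -0.35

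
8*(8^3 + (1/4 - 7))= 4042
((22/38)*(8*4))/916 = 88/4351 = 0.02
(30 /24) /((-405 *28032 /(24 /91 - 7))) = 613 /826495488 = 0.00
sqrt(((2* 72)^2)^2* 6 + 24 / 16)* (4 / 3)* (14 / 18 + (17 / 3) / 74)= 569* sqrt(10319560710) / 999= 57859.86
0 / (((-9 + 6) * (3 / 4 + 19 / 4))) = 0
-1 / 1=-1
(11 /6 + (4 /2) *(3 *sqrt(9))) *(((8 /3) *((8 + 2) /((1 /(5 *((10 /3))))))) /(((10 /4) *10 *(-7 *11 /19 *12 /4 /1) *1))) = -25840 /891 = -29.00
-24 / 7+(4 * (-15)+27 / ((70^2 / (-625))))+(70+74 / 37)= 1005 / 196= 5.13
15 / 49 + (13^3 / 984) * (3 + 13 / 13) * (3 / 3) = 9.24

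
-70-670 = -740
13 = 13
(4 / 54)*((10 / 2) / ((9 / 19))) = 190 / 243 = 0.78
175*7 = 1225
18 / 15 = 6 / 5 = 1.20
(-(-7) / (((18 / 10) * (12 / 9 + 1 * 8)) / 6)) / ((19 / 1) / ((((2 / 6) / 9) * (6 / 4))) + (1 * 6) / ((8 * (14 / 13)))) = 140 / 19191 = 0.01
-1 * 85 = -85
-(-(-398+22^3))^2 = -105062500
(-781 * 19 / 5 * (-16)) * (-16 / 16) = -237424 / 5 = -47484.80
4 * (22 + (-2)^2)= 104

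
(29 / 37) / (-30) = -29 / 1110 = -0.03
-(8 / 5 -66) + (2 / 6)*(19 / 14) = 13619 / 210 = 64.85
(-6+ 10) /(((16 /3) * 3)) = 1 /4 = 0.25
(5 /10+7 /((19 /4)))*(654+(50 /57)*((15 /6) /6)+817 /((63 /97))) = 114450325 /30324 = 3774.25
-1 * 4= -4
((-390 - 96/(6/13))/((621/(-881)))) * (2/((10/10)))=45812/27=1696.74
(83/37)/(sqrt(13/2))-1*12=-12 + 83*sqrt(26)/481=-11.12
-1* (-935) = 935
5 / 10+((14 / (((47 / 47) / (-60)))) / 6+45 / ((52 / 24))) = -3087 / 26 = -118.73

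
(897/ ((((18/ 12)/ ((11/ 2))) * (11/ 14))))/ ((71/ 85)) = 355810/ 71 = 5011.41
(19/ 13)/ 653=19/ 8489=0.00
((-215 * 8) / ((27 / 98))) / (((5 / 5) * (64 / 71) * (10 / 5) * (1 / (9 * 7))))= -5235895 / 24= -218162.29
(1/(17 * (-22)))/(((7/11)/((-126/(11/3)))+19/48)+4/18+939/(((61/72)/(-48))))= 13176/262155989843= 0.00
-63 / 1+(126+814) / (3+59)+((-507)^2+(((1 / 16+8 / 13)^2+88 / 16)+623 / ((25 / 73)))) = 8678341665311 / 33529600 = 258826.28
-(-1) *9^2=81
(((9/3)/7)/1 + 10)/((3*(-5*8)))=-73/840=-0.09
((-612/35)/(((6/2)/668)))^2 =18570057984/1225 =15159231.01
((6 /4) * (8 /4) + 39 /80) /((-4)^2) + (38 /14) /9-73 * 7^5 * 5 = -494690473303 /80640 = -6134554.48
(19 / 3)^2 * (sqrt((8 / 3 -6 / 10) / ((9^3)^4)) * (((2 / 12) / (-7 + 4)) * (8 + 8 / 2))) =-722 * sqrt(465) / 215233605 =-0.00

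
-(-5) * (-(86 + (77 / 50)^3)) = -11206533 / 25000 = -448.26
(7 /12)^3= 343 /1728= 0.20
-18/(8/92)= -207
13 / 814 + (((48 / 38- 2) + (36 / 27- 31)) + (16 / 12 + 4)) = -1162465 / 46398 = -25.05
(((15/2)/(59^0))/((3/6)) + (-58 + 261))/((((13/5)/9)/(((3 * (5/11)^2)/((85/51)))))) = 441450/1573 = 280.64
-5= -5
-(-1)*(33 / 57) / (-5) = -11 / 95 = -0.12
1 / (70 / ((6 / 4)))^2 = 9 / 19600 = 0.00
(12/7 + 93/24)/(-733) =-313/41048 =-0.01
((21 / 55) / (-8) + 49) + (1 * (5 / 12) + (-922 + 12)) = -1136033 / 1320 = -860.63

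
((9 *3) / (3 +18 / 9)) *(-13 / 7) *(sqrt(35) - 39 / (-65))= -65.35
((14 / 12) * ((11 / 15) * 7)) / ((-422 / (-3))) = 539 / 12660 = 0.04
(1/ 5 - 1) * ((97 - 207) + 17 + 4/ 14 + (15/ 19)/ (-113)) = 5574032/ 75145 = 74.18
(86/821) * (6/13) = 516/10673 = 0.05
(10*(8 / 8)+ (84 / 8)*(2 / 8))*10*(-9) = -4545 / 4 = -1136.25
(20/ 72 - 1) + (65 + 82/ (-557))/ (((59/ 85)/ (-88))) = -4864027939/ 591534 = -8222.74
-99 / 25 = -3.96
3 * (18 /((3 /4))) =72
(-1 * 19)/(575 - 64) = -19/511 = -0.04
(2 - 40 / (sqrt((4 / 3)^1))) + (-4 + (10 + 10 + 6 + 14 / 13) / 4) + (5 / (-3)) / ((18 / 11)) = 2633 / 702 - 20* sqrt(3) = -30.89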